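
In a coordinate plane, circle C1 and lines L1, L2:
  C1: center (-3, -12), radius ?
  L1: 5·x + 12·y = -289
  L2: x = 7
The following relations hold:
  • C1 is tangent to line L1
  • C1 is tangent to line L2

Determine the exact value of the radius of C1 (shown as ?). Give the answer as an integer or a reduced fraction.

10

1. [C1‖L1]  r_C1² − 100 = 0  ⇒  r_C1 = 10 (r>0 drops 1)
2. [C1‖L2]  r_C1² − 100 = 0  ⇒  r_C1 = 10 (r>0 drops 1)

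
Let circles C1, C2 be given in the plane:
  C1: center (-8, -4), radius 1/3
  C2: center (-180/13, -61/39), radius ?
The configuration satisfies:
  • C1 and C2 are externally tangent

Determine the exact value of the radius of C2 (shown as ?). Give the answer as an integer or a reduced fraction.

6

1. [ext C1·C2]  r_C2² + (2/3)r_C2 − 40 = 0  ⇒  r_C2 = 6 (r>0 drops 1)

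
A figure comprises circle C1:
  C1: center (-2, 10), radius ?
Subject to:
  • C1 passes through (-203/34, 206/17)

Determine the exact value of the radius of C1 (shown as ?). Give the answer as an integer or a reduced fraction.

1. [C1∋P]  r_C1² − 81/4 = 0  ⇒  r_C1 = 9/2 (r>0 drops 1)

9/2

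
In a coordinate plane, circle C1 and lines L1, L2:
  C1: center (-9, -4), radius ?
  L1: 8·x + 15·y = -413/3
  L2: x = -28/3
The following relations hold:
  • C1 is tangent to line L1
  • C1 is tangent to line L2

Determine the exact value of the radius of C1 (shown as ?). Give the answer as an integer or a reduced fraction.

1. [C1‖L1]  r_C1² − 1/9 = 0  ⇒  r_C1 = 1/3 (r>0 drops 1)
2. [C1‖L2]  r_C1² − 1/9 = 0  ⇒  r_C1 = 1/3 (r>0 drops 1)

1/3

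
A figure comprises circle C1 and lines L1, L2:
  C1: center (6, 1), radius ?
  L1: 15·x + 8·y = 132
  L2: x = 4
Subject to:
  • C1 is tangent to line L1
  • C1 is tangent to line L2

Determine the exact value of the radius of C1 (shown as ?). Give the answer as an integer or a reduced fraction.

2

1. [C1‖L1]  r_C1² − 4 = 0  ⇒  r_C1 = 2 (r>0 drops 1)
2. [C1‖L2]  r_C1² − 4 = 0  ⇒  r_C1 = 2 (r>0 drops 1)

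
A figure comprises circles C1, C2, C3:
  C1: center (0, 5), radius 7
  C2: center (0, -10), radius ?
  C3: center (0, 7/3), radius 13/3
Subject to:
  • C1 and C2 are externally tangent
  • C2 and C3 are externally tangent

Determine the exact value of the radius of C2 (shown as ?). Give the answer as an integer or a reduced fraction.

1. [ext C1·C2]  r_C2² + 14r_C2 − 176 = 0  ⇒  r_C2 = 8 (r>0 drops 1)
2. [ext C2·C3]  r_C2² + (26/3)r_C2 − 400/3 = 0  ⇒  r_C2 = 8 (r>0 drops 1)

8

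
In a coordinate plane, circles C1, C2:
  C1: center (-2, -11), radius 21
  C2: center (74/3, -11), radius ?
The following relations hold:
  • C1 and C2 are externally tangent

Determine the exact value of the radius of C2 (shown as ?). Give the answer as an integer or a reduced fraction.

1. [ext C1·C2]  r_C2² + 42r_C2 − 2431/9 = 0  ⇒  r_C2 = 17/3 (r>0 drops 1)

17/3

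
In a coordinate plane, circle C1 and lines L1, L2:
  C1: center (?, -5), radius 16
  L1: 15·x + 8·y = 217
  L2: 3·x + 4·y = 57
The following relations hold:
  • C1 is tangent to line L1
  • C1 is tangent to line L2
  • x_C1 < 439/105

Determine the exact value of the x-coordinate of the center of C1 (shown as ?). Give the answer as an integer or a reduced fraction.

1. [C1‖L1]  x_C1² − (514/15)x_C1 − 529/15 = 0  ⇒  x_C1 = -1 or 529/15
2. [C1‖L2]  x_C1² − (154/3)x_C1 − 157/3 = 0  ⇒  x_C1 = -1 or 157/3

-1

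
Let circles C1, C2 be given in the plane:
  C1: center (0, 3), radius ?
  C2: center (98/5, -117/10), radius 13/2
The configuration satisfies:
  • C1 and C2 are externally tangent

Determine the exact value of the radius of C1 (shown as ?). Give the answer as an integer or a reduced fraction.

1. [ext C1·C2]  r_C1² + 13r_C1 − 558 = 0  ⇒  r_C1 = 18 (r>0 drops 1)

18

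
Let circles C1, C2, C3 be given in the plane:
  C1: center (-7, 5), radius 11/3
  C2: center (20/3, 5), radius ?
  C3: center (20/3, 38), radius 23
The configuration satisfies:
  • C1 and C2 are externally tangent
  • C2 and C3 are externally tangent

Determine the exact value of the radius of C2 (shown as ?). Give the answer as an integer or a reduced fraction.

10

1. [ext C1·C2]  r_C2² + (22/3)r_C2 − 520/3 = 0  ⇒  r_C2 = 10 (r>0 drops 1)
2. [ext C2·C3]  r_C2² + 46r_C2 − 560 = 0  ⇒  r_C2 = 10 (r>0 drops 1)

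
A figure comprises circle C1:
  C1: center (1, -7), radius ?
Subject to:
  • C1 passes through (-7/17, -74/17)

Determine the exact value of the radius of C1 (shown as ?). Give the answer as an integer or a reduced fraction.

3

1. [C1∋P]  r_C1² − 9 = 0  ⇒  r_C1 = 3 (r>0 drops 1)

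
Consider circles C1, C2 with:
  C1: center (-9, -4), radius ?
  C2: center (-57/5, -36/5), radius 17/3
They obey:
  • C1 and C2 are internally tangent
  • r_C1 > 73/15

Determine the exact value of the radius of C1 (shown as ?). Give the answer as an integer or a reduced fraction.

1. [int C1,C2]  r_C1² − (34/3)r_C1 + 145/9 = 0  ⇒  r_C1 = 5/3 or 29/3
2. given r_C1 > 73/15: keep 29/3

29/3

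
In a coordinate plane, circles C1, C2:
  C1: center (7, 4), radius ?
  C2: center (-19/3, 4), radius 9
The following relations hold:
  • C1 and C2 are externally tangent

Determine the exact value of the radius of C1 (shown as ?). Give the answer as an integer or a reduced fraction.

1. [ext C1·C2]  r_C1² + 18r_C1 − 871/9 = 0  ⇒  r_C1 = 13/3 (r>0 drops 1)

13/3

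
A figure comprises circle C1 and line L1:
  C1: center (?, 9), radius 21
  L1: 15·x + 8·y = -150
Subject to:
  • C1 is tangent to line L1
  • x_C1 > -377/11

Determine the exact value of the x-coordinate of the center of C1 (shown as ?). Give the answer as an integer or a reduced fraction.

1. [C1‖L1]  x_C1² + (148/5)x_C1 − 1737/5 = 0  ⇒  x_C1 = -193/5 or 9
2. given x_C1 > -377/11: keep 9

9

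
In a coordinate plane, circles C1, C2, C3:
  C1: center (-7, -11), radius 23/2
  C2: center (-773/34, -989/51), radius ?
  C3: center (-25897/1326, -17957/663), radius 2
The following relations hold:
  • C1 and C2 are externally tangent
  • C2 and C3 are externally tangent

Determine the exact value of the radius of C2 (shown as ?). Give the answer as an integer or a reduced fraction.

19/3

1. [ext C1·C2]  r_C2² + 23r_C2 − 1672/9 = 0  ⇒  r_C2 = 19/3 (r>0 drops 1)
2. [ext C2·C3]  r_C2² + 4r_C2 − 589/9 = 0  ⇒  r_C2 = 19/3 (r>0 drops 1)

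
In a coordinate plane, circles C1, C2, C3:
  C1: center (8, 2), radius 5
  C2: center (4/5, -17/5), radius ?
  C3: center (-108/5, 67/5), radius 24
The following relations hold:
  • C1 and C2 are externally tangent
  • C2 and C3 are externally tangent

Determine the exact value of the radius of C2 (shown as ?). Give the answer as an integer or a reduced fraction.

4

1. [ext C1·C2]  r_C2² + 10r_C2 − 56 = 0  ⇒  r_C2 = 4 (r>0 drops 1)
2. [ext C2·C3]  r_C2² + 48r_C2 − 208 = 0  ⇒  r_C2 = 4 (r>0 drops 1)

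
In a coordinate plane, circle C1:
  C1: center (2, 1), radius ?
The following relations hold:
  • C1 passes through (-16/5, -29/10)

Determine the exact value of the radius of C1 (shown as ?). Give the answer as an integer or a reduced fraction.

1. [C1∋P]  r_C1² − 169/4 = 0  ⇒  r_C1 = 13/2 (r>0 drops 1)

13/2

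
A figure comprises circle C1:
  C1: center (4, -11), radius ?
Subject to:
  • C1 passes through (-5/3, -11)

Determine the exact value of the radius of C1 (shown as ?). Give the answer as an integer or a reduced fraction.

1. [C1∋P]  r_C1² − 289/9 = 0  ⇒  r_C1 = 17/3 (r>0 drops 1)

17/3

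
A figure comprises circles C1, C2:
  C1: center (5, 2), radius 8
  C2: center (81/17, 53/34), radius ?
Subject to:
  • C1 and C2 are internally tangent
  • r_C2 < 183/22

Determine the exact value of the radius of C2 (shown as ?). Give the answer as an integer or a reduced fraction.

15/2

1. [int C1,C2]  r_C2² − 16r_C2 + 255/4 = 0  ⇒  r_C2 = 15/2 or 17/2
2. given r_C2 < 183/22: keep 15/2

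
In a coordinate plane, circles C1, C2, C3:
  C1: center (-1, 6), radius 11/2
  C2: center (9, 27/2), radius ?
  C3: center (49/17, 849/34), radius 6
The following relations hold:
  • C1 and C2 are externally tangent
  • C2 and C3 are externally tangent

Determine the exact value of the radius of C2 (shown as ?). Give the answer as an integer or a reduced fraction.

1. [ext C1·C2]  r_C2² + 11r_C2 − 126 = 0  ⇒  r_C2 = 7 (r>0 drops 1)
2. [ext C2·C3]  r_C2² + 12r_C2 − 133 = 0  ⇒  r_C2 = 7 (r>0 drops 1)

7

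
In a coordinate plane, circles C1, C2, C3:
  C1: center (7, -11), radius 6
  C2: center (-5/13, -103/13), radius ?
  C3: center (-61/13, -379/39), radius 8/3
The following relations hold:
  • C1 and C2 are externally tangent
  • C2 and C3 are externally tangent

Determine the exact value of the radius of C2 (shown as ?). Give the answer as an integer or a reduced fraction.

1. [ext C1·C2]  r_C2² + 12r_C2 − 28 = 0  ⇒  r_C2 = 2 (r>0 drops 1)
2. [ext C2·C3]  r_C2² + (16/3)r_C2 − 44/3 = 0  ⇒  r_C2 = 2 (r>0 drops 1)

2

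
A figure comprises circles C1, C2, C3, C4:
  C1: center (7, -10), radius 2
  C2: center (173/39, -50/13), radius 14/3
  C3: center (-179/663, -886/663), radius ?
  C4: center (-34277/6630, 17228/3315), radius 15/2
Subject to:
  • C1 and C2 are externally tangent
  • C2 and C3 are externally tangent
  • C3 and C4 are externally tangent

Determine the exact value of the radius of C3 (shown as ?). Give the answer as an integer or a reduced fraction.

2/3

1. [ext C2·C3]  r_C3² + (28/3)r_C3 − 20/3 = 0  ⇒  r_C3 = 2/3 (r>0 drops 1)
2. [ext C3·C4]  r_C3² + 15r_C3 − 94/9 = 0  ⇒  r_C3 = 2/3 (r>0 drops 1)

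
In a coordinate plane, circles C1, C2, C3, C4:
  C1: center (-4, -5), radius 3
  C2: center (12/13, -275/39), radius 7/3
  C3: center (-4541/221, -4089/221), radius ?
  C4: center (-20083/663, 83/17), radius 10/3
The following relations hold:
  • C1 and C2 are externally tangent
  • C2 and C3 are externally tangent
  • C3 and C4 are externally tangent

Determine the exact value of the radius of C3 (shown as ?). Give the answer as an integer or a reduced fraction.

22

1. [ext C2·C3]  r_C3² + (14/3)r_C3 − 1760/3 = 0  ⇒  r_C3 = 22 (r>0 drops 1)
2. [ext C3·C4]  r_C3² + (20/3)r_C3 − 1892/3 = 0  ⇒  r_C3 = 22 (r>0 drops 1)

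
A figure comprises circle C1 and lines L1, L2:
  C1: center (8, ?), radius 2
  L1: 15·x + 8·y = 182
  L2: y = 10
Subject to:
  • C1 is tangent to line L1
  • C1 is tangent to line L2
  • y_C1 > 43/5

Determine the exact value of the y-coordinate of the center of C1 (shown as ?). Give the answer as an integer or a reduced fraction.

12

1. [C1‖L1]  y_C1² − (31/2)y_C1 + 42 = 0  ⇒  y_C1 = 7/2 or 12
2. [C1‖L2]  y_C1² − 20y_C1 + 96 = 0  ⇒  y_C1 = 8 or 12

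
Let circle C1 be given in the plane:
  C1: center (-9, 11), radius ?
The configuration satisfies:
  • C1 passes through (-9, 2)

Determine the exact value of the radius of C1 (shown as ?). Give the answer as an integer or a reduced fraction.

9

1. [C1∋P]  r_C1² − 81 = 0  ⇒  r_C1 = 9 (r>0 drops 1)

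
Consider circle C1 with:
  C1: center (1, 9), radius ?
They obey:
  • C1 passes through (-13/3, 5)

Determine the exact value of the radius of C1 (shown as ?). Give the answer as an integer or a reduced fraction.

20/3

1. [C1∋P]  r_C1² − 400/9 = 0  ⇒  r_C1 = 20/3 (r>0 drops 1)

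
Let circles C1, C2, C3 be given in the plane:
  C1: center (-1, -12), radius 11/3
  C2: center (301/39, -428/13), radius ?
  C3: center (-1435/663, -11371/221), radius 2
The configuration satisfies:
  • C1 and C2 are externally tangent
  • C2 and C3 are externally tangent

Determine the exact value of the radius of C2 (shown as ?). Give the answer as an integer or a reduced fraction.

1. [ext C1·C2]  r_C2² + (22/3)r_C2 − 1501/3 = 0  ⇒  r_C2 = 19 (r>0 drops 1)
2. [ext C2·C3]  r_C2² + 4r_C2 − 437 = 0  ⇒  r_C2 = 19 (r>0 drops 1)

19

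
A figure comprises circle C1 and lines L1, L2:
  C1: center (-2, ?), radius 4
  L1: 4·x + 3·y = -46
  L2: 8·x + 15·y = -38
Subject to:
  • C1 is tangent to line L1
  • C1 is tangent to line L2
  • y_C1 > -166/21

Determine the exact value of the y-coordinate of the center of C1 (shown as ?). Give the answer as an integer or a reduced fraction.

-6

1. [C1‖L1]  y_C1² + (76/3)y_C1 + 116 = 0  ⇒  y_C1 = -58/3 or -6
2. [C1‖L2]  y_C1² + (44/15)y_C1 − 92/5 = 0  ⇒  y_C1 = -6 or 46/15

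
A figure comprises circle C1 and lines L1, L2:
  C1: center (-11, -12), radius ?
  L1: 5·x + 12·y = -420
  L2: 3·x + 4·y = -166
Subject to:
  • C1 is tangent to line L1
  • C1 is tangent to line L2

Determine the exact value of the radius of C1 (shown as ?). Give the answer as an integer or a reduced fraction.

17

1. [C1‖L1]  r_C1² − 289 = 0  ⇒  r_C1 = 17 (r>0 drops 1)
2. [C1‖L2]  r_C1² − 289 = 0  ⇒  r_C1 = 17 (r>0 drops 1)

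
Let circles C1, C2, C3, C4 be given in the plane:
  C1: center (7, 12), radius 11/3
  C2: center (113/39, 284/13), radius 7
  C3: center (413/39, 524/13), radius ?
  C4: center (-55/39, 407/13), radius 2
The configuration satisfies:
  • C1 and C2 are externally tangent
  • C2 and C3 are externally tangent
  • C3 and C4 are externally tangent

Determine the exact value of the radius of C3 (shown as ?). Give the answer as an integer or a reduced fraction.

13

1. [ext C2·C3]  r_C3² + 14r_C3 − 351 = 0  ⇒  r_C3 = 13 (r>0 drops 1)
2. [ext C3·C4]  r_C3² + 4r_C3 − 221 = 0  ⇒  r_C3 = 13 (r>0 drops 1)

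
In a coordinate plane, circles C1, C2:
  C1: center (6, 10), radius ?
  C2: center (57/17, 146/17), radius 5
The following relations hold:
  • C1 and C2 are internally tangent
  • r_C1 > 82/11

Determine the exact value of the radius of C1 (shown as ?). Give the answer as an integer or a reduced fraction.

8

1. [int C1,C2]  r_C1² − 10r_C1 + 16 = 0  ⇒  r_C1 = 2 or 8
2. given r_C1 > 82/11: keep 8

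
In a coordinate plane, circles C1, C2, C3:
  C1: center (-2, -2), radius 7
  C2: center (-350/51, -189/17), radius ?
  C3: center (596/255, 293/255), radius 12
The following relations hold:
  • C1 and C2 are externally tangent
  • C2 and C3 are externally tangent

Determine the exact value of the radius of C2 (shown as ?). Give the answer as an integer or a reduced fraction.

1. [ext C1·C2]  r_C2² + 14r_C2 − 520/9 = 0  ⇒  r_C2 = 10/3 (r>0 drops 1)
2. [ext C2·C3]  r_C2² + 24r_C2 − 820/9 = 0  ⇒  r_C2 = 10/3 (r>0 drops 1)

10/3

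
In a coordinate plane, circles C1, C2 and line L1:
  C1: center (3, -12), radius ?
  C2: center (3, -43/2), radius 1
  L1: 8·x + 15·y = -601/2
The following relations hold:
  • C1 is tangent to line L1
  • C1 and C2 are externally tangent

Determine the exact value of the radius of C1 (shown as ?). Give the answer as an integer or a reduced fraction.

1. [C1‖L1]  r_C1² − 289/4 = 0  ⇒  r_C1 = 17/2 (r>0 drops 1)
2. [ext C1·C2]  r_C1² + 2r_C1 − 357/4 = 0  ⇒  r_C1 = 17/2 (r>0 drops 1)

17/2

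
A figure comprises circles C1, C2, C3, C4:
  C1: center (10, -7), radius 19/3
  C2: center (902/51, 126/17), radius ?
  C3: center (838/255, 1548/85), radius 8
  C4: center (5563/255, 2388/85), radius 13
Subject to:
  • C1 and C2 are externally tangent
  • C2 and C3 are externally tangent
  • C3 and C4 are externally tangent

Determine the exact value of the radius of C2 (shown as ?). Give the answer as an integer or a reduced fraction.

1. [ext C1·C2]  r_C2² + (38/3)r_C2 − 680/3 = 0  ⇒  r_C2 = 10 (r>0 drops 1)
2. [ext C2·C3]  r_C2² + 16r_C2 − 260 = 0  ⇒  r_C2 = 10 (r>0 drops 1)

10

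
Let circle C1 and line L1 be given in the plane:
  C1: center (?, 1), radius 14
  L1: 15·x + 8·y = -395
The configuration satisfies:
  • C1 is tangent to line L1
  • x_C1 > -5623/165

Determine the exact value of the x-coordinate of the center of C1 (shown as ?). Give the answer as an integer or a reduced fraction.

-11

1. [C1‖L1]  x_C1² + (806/15)x_C1 + 7051/15 = 0  ⇒  x_C1 = -641/15 or -11
2. given x_C1 > -5623/165: keep -11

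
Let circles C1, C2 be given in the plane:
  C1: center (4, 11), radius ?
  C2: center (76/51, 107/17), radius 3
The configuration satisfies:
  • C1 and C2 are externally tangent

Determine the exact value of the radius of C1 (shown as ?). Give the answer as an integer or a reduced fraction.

1. [ext C1·C2]  r_C1² + 6r_C1 − 175/9 = 0  ⇒  r_C1 = 7/3 (r>0 drops 1)

7/3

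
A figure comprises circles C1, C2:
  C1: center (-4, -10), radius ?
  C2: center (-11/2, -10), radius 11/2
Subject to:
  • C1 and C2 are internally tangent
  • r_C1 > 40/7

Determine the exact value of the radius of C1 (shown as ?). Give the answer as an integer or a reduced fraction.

7

1. [int C1,C2]  r_C1² − 11r_C1 + 28 = 0  ⇒  r_C1 = 4 or 7
2. given r_C1 > 40/7: keep 7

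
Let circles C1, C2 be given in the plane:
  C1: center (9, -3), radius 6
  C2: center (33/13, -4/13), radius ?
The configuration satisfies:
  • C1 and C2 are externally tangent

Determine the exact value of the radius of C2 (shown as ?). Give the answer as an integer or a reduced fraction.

1

1. [ext C1·C2]  r_C2² + 12r_C2 − 13 = 0  ⇒  r_C2 = 1 (r>0 drops 1)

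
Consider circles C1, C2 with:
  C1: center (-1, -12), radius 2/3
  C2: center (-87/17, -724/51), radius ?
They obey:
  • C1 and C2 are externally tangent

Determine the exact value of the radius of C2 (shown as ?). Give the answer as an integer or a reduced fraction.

4

1. [ext C1·C2]  r_C2² + (4/3)r_C2 − 64/3 = 0  ⇒  r_C2 = 4 (r>0 drops 1)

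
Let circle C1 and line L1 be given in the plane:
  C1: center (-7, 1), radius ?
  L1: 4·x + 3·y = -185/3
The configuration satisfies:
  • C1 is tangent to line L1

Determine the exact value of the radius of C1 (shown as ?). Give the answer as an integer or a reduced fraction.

1. [C1‖L1]  r_C1² − 484/9 = 0  ⇒  r_C1 = 22/3 (r>0 drops 1)

22/3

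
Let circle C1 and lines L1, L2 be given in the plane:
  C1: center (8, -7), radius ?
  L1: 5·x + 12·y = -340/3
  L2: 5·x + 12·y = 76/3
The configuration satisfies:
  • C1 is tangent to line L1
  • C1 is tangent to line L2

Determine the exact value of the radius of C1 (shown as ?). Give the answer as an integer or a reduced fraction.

16/3

1. [C1‖L1]  r_C1² − 256/9 = 0  ⇒  r_C1 = 16/3 (r>0 drops 1)
2. [C1‖L2]  r_C1² − 256/9 = 0  ⇒  r_C1 = 16/3 (r>0 drops 1)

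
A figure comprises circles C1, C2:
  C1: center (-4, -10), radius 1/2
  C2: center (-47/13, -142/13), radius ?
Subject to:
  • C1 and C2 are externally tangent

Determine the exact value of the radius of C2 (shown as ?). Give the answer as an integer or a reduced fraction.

1/2

1. [ext C1·C2]  r_C2² + 1r_C2 − 3/4 = 0  ⇒  r_C2 = 1/2 (r>0 drops 1)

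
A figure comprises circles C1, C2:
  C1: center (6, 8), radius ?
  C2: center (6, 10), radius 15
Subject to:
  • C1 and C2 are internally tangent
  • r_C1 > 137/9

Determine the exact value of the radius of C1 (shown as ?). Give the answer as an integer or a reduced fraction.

1. [int C1,C2]  r_C1² − 30r_C1 + 221 = 0  ⇒  r_C1 = 13 or 17
2. given r_C1 > 137/9: keep 17

17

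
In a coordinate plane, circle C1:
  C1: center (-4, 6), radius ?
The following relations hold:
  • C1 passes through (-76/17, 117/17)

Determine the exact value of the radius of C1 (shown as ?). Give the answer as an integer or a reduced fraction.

1

1. [C1∋P]  r_C1² − 1 = 0  ⇒  r_C1 = 1 (r>0 drops 1)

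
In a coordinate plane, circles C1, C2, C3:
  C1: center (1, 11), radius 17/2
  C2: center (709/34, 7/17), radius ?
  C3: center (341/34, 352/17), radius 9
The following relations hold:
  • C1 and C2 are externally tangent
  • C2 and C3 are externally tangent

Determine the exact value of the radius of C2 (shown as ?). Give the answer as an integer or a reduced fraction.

14

1. [ext C1·C2]  r_C2² + 17r_C2 − 434 = 0  ⇒  r_C2 = 14 (r>0 drops 1)
2. [ext C2·C3]  r_C2² + 18r_C2 − 448 = 0  ⇒  r_C2 = 14 (r>0 drops 1)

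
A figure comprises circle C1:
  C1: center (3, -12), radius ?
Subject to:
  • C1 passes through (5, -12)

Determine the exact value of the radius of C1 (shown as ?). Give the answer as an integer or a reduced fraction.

1. [C1∋P]  r_C1² − 4 = 0  ⇒  r_C1 = 2 (r>0 drops 1)

2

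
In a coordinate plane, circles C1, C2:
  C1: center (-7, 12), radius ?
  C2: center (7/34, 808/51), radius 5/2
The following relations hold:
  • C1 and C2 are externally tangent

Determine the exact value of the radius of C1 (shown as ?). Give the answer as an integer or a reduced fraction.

17/3

1. [ext C1·C2]  r_C1² + 5r_C1 − 544/9 = 0  ⇒  r_C1 = 17/3 (r>0 drops 1)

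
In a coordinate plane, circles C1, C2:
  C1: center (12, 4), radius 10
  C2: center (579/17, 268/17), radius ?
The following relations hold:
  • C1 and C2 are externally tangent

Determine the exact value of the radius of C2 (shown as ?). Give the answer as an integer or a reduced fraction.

1. [ext C1·C2]  r_C2² + 20r_C2 − 525 = 0  ⇒  r_C2 = 15 (r>0 drops 1)

15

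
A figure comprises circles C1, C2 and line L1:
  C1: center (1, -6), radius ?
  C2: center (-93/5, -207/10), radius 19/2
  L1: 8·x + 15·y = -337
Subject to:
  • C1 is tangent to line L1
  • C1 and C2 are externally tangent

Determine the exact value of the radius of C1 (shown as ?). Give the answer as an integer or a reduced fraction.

15

1. [C1‖L1]  r_C1² − 225 = 0  ⇒  r_C1 = 15 (r>0 drops 1)
2. [ext C1·C2]  r_C1² + 19r_C1 − 510 = 0  ⇒  r_C1 = 15 (r>0 drops 1)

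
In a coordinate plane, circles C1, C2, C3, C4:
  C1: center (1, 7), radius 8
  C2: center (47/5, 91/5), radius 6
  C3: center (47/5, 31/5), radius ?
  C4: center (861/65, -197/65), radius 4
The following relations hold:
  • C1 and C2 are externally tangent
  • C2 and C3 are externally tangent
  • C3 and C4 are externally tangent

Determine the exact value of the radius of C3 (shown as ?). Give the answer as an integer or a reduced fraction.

1. [ext C2·C3]  r_C3² + 12r_C3 − 108 = 0  ⇒  r_C3 = 6 (r>0 drops 1)
2. [ext C3·C4]  r_C3² + 8r_C3 − 84 = 0  ⇒  r_C3 = 6 (r>0 drops 1)

6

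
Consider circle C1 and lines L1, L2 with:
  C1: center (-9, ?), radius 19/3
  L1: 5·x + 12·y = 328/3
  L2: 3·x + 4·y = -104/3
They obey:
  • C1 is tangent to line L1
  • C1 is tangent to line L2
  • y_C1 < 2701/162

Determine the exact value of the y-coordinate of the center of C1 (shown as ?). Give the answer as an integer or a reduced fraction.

1. [C1‖L1]  y_C1² − (463/18)y_C1 + 355/3 = 0  ⇒  y_C1 = 6 or 355/18
2. [C1‖L2]  y_C1² + (23/6)y_C1 − 59 = 0  ⇒  y_C1 = -59/6 or 6

6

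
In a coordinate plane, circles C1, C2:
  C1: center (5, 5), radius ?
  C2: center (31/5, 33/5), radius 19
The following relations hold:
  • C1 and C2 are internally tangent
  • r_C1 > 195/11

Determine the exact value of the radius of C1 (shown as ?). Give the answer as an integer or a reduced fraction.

1. [int C1,C2]  r_C1² − 38r_C1 + 357 = 0  ⇒  r_C1 = 17 or 21
2. given r_C1 > 195/11: keep 21

21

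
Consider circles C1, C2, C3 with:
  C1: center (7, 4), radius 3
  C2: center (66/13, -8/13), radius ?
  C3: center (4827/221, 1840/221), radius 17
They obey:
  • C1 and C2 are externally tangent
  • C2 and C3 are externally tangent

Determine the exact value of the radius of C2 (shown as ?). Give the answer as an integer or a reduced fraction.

2

1. [ext C1·C2]  r_C2² + 6r_C2 − 16 = 0  ⇒  r_C2 = 2 (r>0 drops 1)
2. [ext C2·C3]  r_C2² + 34r_C2 − 72 = 0  ⇒  r_C2 = 2 (r>0 drops 1)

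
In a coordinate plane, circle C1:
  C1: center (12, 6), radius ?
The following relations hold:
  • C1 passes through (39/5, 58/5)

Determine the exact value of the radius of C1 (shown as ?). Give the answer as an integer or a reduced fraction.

7

1. [C1∋P]  r_C1² − 49 = 0  ⇒  r_C1 = 7 (r>0 drops 1)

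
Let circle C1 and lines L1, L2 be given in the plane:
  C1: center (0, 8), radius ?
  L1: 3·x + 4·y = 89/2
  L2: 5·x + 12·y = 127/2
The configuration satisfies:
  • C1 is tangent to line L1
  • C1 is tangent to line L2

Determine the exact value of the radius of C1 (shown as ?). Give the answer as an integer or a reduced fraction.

1. [C1‖L1]  r_C1² − 25/4 = 0  ⇒  r_C1 = 5/2 (r>0 drops 1)
2. [C1‖L2]  r_C1² − 25/4 = 0  ⇒  r_C1 = 5/2 (r>0 drops 1)

5/2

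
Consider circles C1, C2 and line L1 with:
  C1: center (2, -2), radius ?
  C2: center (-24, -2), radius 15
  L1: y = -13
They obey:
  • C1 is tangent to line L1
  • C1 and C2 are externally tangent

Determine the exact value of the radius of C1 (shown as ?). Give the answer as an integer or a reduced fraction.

11

1. [C1‖L1]  r_C1² − 121 = 0  ⇒  r_C1 = 11 (r>0 drops 1)
2. [ext C1·C2]  r_C1² + 30r_C1 − 451 = 0  ⇒  r_C1 = 11 (r>0 drops 1)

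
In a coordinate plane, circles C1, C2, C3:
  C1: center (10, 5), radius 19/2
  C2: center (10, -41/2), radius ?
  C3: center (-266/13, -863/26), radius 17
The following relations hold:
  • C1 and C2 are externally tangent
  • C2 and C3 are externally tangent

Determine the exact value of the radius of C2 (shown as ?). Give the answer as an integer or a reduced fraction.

16

1. [ext C1·C2]  r_C2² + 19r_C2 − 560 = 0  ⇒  r_C2 = 16 (r>0 drops 1)
2. [ext C2·C3]  r_C2² + 34r_C2 − 800 = 0  ⇒  r_C2 = 16 (r>0 drops 1)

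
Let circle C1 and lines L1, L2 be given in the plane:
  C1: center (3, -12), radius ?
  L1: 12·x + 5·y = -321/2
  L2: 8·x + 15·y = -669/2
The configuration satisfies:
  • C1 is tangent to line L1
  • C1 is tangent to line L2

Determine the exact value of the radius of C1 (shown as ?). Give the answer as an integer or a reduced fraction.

21/2

1. [C1‖L1]  r_C1² − 441/4 = 0  ⇒  r_C1 = 21/2 (r>0 drops 1)
2. [C1‖L2]  r_C1² − 441/4 = 0  ⇒  r_C1 = 21/2 (r>0 drops 1)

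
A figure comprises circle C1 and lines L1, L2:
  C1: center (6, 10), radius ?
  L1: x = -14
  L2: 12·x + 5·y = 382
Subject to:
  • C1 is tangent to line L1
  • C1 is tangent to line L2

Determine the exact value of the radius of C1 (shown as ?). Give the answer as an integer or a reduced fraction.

20

1. [C1‖L1]  r_C1² − 400 = 0  ⇒  r_C1 = 20 (r>0 drops 1)
2. [C1‖L2]  r_C1² − 400 = 0  ⇒  r_C1 = 20 (r>0 drops 1)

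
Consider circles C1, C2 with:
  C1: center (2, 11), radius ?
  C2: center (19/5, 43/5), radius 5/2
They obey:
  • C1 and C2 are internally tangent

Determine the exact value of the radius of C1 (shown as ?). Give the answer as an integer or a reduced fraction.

1. [int C1,C2]  r_C1² − 5r_C1 − 11/4 = 0  ⇒  r_C1 = 11/2 (r>0 drops 1)

11/2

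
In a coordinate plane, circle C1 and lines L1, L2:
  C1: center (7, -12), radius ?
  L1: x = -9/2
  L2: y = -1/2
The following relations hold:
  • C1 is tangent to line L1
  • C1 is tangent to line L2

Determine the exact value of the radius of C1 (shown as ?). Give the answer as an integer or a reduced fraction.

23/2

1. [C1‖L1]  r_C1² − 529/4 = 0  ⇒  r_C1 = 23/2 (r>0 drops 1)
2. [C1‖L2]  r_C1² − 529/4 = 0  ⇒  r_C1 = 23/2 (r>0 drops 1)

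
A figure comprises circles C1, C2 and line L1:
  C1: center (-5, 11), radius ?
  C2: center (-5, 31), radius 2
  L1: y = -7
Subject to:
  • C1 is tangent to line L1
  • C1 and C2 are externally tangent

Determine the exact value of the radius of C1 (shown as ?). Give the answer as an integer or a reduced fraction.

1. [C1‖L1]  r_C1² − 324 = 0  ⇒  r_C1 = 18 (r>0 drops 1)
2. [ext C1·C2]  r_C1² + 4r_C1 − 396 = 0  ⇒  r_C1 = 18 (r>0 drops 1)

18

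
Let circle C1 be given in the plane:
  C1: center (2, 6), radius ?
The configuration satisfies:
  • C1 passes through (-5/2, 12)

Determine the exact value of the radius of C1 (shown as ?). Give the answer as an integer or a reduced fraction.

1. [C1∋P]  r_C1² − 225/4 = 0  ⇒  r_C1 = 15/2 (r>0 drops 1)

15/2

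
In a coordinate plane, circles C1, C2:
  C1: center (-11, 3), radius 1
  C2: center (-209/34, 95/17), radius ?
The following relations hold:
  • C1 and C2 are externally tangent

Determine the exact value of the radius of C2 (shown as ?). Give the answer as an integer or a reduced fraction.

1. [ext C1·C2]  r_C2² + 2r_C2 − 117/4 = 0  ⇒  r_C2 = 9/2 (r>0 drops 1)

9/2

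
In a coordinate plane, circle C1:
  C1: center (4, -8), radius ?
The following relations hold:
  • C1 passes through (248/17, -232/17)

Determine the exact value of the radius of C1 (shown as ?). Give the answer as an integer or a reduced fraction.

12

1. [C1∋P]  r_C1² − 144 = 0  ⇒  r_C1 = 12 (r>0 drops 1)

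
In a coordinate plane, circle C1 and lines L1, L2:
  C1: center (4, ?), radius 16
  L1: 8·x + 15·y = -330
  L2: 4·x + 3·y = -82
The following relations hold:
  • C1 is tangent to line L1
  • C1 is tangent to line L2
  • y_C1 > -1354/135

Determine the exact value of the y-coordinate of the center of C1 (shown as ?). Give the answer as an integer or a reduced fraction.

-6

1. [C1‖L1]  y_C1² + (724/15)y_C1 + 1268/5 = 0  ⇒  y_C1 = -634/15 or -6
2. [C1‖L2]  y_C1² + (196/3)y_C1 + 356 = 0  ⇒  y_C1 = -178/3 or -6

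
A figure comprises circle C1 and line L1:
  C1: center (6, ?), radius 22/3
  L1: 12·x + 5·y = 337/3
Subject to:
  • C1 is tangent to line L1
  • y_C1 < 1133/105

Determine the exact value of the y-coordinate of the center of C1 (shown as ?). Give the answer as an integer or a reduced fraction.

1. [C1‖L1]  y_C1² − (242/15)y_C1 − 4477/15 = 0  ⇒  y_C1 = -11 or 407/15
2. given y_C1 < 1133/105: keep -11

-11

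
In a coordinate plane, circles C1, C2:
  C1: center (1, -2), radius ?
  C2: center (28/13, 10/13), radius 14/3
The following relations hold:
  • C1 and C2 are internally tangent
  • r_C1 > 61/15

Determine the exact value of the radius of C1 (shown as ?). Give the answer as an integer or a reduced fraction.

1. [int C1,C2]  r_C1² − (28/3)r_C1 + 115/9 = 0  ⇒  r_C1 = 5/3 or 23/3
2. given r_C1 > 61/15: keep 23/3

23/3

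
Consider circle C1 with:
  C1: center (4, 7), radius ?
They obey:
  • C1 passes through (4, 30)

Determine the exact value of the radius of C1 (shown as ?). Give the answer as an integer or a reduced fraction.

23

1. [C1∋P]  r_C1² − 529 = 0  ⇒  r_C1 = 23 (r>0 drops 1)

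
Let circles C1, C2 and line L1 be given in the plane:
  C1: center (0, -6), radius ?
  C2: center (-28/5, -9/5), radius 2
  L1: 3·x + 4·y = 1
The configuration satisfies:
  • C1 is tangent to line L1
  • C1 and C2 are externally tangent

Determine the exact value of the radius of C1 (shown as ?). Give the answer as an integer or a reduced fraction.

5

1. [C1‖L1]  r_C1² − 25 = 0  ⇒  r_C1 = 5 (r>0 drops 1)
2. [ext C1·C2]  r_C1² + 4r_C1 − 45 = 0  ⇒  r_C1 = 5 (r>0 drops 1)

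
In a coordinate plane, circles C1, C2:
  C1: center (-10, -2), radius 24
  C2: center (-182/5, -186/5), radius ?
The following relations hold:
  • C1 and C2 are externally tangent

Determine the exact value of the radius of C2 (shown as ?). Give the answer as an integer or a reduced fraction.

20

1. [ext C1·C2]  r_C2² + 48r_C2 − 1360 = 0  ⇒  r_C2 = 20 (r>0 drops 1)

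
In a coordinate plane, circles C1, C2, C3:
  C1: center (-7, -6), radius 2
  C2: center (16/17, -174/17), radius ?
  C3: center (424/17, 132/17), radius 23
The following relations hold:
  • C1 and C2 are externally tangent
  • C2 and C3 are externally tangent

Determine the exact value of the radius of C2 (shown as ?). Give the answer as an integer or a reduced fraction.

7

1. [ext C1·C2]  r_C2² + 4r_C2 − 77 = 0  ⇒  r_C2 = 7 (r>0 drops 1)
2. [ext C2·C3]  r_C2² + 46r_C2 − 371 = 0  ⇒  r_C2 = 7 (r>0 drops 1)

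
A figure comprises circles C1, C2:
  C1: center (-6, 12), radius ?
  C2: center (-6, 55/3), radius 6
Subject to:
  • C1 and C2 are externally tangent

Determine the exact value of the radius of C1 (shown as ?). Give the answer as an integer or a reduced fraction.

1. [ext C1·C2]  r_C1² + 12r_C1 − 37/9 = 0  ⇒  r_C1 = 1/3 (r>0 drops 1)

1/3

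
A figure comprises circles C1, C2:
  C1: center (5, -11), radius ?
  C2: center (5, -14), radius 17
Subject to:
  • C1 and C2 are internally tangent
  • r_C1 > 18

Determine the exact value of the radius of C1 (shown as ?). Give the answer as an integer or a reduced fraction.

20

1. [int C1,C2]  r_C1² − 34r_C1 + 280 = 0  ⇒  r_C1 = 14 or 20
2. given r_C1 > 18: keep 20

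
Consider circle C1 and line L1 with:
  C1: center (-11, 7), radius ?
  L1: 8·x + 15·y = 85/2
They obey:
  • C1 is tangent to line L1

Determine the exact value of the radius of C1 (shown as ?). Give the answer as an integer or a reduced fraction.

3/2

1. [C1‖L1]  r_C1² − 9/4 = 0  ⇒  r_C1 = 3/2 (r>0 drops 1)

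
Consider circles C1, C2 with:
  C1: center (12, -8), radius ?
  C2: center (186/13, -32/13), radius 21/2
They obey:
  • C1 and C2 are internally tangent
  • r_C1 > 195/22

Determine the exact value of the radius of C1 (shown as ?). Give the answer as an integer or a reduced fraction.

1. [int C1,C2]  r_C1² − 21r_C1 + 297/4 = 0  ⇒  r_C1 = 9/2 or 33/2
2. given r_C1 > 195/22: keep 33/2

33/2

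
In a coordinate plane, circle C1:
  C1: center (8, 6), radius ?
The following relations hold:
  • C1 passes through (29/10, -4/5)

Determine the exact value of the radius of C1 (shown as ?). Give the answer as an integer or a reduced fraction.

17/2

1. [C1∋P]  r_C1² − 289/4 = 0  ⇒  r_C1 = 17/2 (r>0 drops 1)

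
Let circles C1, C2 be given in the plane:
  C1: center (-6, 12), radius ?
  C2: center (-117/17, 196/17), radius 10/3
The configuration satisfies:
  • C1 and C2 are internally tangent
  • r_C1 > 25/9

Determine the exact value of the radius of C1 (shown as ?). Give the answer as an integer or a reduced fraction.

13/3

1. [int C1,C2]  r_C1² − (20/3)r_C1 + 91/9 = 0  ⇒  r_C1 = 7/3 or 13/3
2. given r_C1 > 25/9: keep 13/3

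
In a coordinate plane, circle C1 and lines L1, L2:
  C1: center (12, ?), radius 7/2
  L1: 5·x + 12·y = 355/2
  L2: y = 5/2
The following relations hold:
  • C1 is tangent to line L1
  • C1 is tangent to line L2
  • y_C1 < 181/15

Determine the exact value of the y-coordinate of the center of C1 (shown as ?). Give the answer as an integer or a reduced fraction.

6

1. [C1‖L1]  y_C1² − (235/12)y_C1 + 163/2 = 0  ⇒  y_C1 = 6 or 163/12
2. [C1‖L2]  y_C1² − 5y_C1 − 6 = 0  ⇒  y_C1 = -1 or 6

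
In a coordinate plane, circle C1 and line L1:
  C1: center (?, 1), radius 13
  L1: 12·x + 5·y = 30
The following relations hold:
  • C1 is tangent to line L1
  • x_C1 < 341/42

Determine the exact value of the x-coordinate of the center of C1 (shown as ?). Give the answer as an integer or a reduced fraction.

1. [C1‖L1]  x_C1² − (25/6)x_C1 − 194 = 0  ⇒  x_C1 = -12 or 97/6
2. given x_C1 < 341/42: keep -12

-12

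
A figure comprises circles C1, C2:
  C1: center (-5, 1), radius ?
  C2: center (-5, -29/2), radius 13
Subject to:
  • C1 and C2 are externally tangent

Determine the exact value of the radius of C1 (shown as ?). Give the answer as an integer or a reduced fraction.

1. [ext C1·C2]  r_C1² + 26r_C1 − 285/4 = 0  ⇒  r_C1 = 5/2 (r>0 drops 1)

5/2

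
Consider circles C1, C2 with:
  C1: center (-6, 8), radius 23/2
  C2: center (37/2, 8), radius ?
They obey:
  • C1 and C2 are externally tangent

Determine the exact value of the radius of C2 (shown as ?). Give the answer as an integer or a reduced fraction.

1. [ext C1·C2]  r_C2² + 23r_C2 − 468 = 0  ⇒  r_C2 = 13 (r>0 drops 1)

13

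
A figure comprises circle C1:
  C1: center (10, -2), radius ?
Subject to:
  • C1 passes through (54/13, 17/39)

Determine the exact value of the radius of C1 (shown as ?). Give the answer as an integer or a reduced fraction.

19/3

1. [C1∋P]  r_C1² − 361/9 = 0  ⇒  r_C1 = 19/3 (r>0 drops 1)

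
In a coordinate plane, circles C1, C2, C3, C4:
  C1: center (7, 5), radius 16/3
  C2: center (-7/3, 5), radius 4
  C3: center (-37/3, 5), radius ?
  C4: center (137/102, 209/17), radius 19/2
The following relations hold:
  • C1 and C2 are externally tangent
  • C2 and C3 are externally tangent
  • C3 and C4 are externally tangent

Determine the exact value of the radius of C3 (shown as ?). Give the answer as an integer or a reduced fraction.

1. [ext C2·C3]  r_C3² + 8r_C3 − 84 = 0  ⇒  r_C3 = 6 (r>0 drops 1)
2. [ext C3·C4]  r_C3² + 19r_C3 − 150 = 0  ⇒  r_C3 = 6 (r>0 drops 1)

6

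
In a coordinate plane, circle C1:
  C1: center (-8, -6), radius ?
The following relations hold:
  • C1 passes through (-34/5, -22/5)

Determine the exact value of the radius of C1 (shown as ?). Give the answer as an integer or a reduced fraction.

2

1. [C1∋P]  r_C1² − 4 = 0  ⇒  r_C1 = 2 (r>0 drops 1)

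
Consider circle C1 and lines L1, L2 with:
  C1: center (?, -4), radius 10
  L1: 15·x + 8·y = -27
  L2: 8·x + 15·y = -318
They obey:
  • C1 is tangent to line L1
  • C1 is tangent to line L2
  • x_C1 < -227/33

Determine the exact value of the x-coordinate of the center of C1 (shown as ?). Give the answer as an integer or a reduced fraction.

1. [C1‖L1]  x_C1² − (2/3)x_C1 − 385/3 = 0  ⇒  x_C1 = -11 or 35/3
2. [C1‖L2]  x_C1² + (129/2)x_C1 + 1177/2 = 0  ⇒  x_C1 = -107/2 or -11

-11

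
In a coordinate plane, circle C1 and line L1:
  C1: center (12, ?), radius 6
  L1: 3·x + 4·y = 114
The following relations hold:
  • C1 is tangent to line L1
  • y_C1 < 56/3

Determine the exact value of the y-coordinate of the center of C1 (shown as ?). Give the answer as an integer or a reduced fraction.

12

1. [C1‖L1]  y_C1² − 39y_C1 + 324 = 0  ⇒  y_C1 = 12 or 27
2. given y_C1 < 56/3: keep 12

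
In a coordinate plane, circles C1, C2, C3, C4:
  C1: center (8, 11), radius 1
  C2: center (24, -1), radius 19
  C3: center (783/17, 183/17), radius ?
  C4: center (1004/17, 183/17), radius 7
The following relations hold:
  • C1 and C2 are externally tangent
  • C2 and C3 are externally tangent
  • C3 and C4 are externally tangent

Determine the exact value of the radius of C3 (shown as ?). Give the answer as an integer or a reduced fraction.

6

1. [ext C2·C3]  r_C3² + 38r_C3 − 264 = 0  ⇒  r_C3 = 6 (r>0 drops 1)
2. [ext C3·C4]  r_C3² + 14r_C3 − 120 = 0  ⇒  r_C3 = 6 (r>0 drops 1)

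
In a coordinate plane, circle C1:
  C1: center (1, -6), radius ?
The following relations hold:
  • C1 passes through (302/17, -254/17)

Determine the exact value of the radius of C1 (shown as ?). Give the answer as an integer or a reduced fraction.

1. [C1∋P]  r_C1² − 361 = 0  ⇒  r_C1 = 19 (r>0 drops 1)

19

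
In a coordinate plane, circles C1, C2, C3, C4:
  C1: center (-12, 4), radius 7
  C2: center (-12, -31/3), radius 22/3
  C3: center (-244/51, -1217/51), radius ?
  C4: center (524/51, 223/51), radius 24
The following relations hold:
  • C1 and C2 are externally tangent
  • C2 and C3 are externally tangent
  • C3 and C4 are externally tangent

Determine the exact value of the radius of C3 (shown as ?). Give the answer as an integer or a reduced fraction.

1. [ext C2·C3]  r_C3² + (44/3)r_C3 − 544/3 = 0  ⇒  r_C3 = 8 (r>0 drops 1)
2. [ext C3·C4]  r_C3² + 48r_C3 − 448 = 0  ⇒  r_C3 = 8 (r>0 drops 1)

8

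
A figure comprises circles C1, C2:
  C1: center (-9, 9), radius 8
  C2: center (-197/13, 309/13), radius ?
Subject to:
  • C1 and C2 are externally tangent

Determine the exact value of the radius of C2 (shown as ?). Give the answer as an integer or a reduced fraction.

1. [ext C1·C2]  r_C2² + 16r_C2 − 192 = 0  ⇒  r_C2 = 8 (r>0 drops 1)

8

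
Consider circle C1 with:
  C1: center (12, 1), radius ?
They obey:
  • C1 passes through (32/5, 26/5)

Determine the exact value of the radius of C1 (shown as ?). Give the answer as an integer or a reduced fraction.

7

1. [C1∋P]  r_C1² − 49 = 0  ⇒  r_C1 = 7 (r>0 drops 1)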